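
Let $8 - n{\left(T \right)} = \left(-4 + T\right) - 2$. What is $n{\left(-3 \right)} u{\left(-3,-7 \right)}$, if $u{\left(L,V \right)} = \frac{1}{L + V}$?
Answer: $- \frac{17}{10} \approx -1.7$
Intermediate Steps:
$n{\left(T \right)} = 14 - T$ ($n{\left(T \right)} = 8 - \left(\left(-4 + T\right) - 2\right) = 8 - \left(-6 + T\right) = 14 - T$)
$n{\left(-3 \right)} u{\left(-3,-7 \right)} = \frac{14 - -3}{-3 - 7} = \frac{14 + 3}{-10} = 17 \left(- \frac{1}{10}\right) = - \frac{17}{10}$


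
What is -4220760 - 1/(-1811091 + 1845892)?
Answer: -146886668761/34801 ≈ -4.2208e+6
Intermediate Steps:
-4220760 - 1/(-1811091 + 1845892) = -4220760 - 1/34801 = -146886668761/34801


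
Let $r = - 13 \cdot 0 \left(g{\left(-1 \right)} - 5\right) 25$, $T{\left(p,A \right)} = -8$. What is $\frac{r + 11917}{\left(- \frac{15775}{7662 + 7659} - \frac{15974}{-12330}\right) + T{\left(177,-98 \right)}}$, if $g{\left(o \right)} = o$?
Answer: $- \frac{375202633635}{243505256} \approx -1540.8$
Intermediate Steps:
$r = 0$ ($r = - 13 \cdot 0 \left(-1 - 5\right) 25 = - 13 \cdot 0 \left(-6\right) 25 = \left(-13\right) 0 \cdot 25 = 0 \cdot 25 = 0$)
$\frac{r + 11917}{\left(- \frac{15775}{7662 + 7659} - \frac{15974}{-12330}\right) + T{\left(177,-98 \right)}} = \frac{0 + 11917}{\left(- \frac{15775}{7662 + 7659} - \frac{15974}{-12330}\right) - 8} = \frac{11917}{\left(- \frac{15775}{15321} - - \frac{7987}{6165}\right) - 8} = \frac{11917}{\left(\left(-15775\right) \frac{1}{15321} + \frac{7987}{6165}\right) - 8} = \frac{11917}{\left(- \frac{15775}{15321} + \frac{7987}{6165}\right) - 8} = \frac{11917}{\frac{8371984}{31484655} - 8} = \frac{11917}{- \frac{243505256}{31484655}} = 11917 \left(- \frac{31484655}{243505256}\right) = - \frac{375202633635}{243505256}$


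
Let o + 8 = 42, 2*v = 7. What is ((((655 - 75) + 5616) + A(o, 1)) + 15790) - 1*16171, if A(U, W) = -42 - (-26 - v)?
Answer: 11605/2 ≈ 5802.5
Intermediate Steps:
v = 7/2 (v = (1/2)*7 = 7/2 ≈ 3.5000)
o = 34 (o = -8 + 42 = 34)
A(U, W) = -25/2 (A(U, W) = -42 - (-26 - 1*7/2) = -42 - (-26 - 7/2) = -42 - 1*(-59/2) = -42 + 59/2 = -25/2)
((((655 - 75) + 5616) + A(o, 1)) + 15790) - 1*16171 = ((((655 - 75) + 5616) - 25/2) + 15790) - 1*16171 = (((580 + 5616) - 25/2) + 15790) - 16171 = ((6196 - 25/2) + 15790) - 16171 = (12367/2 + 15790) - 16171 = 43947/2 - 16171 = 11605/2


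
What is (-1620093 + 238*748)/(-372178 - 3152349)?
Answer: 1442069/3524527 ≈ 0.40915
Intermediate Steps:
(-1620093 + 238*748)/(-372178 - 3152349) = (-1620093 + 178024)/(-3524527) = -1442069*(-1/3524527) = 1442069/3524527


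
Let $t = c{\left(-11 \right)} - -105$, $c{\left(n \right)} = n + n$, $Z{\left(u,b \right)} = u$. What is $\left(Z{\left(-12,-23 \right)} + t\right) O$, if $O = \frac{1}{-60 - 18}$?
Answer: $- \frac{71}{78} \approx -0.91026$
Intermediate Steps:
$O = - \frac{1}{78}$ ($O = \frac{1}{-78} = - \frac{1}{78} \approx -0.012821$)
$c{\left(n \right)} = 2 n$
$t = 83$ ($t = 2 \left(-11\right) - -105 = -22 + 105 = 83$)
$\left(Z{\left(-12,-23 \right)} + t\right) O = \left(-12 + 83\right) \left(- \frac{1}{78}\right) = 71 \left(- \frac{1}{78}\right) = - \frac{71}{78}$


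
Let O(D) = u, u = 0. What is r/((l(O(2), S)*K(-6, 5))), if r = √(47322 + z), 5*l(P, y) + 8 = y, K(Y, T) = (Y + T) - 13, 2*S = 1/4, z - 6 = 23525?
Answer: 20*√70853/441 ≈ 12.072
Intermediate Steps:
z = 23531 (z = 6 + 23525 = 23531)
S = ⅛ (S = (½)/4 = (½)*(¼) = ⅛ ≈ 0.12500)
O(D) = 0
K(Y, T) = -13 + T + Y (K(Y, T) = (T + Y) - 13 = -13 + T + Y)
l(P, y) = -8/5 + y/5
r = √70853 (r = √(47322 + 23531) = √70853 ≈ 266.18)
r/((l(O(2), S)*K(-6, 5))) = √70853/(((-8/5 + (⅕)*(⅛))*(-13 + 5 - 6))) = √70853/(((-8/5 + 1/40)*(-14))) = √70853/((-63/40*(-14))) = √70853/(441/20) = √70853*(20/441) = 20*√70853/441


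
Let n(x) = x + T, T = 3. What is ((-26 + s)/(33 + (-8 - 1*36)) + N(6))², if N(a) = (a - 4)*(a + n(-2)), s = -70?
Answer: 62500/121 ≈ 516.53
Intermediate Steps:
n(x) = 3 + x (n(x) = x + 3 = 3 + x)
N(a) = (1 + a)*(-4 + a) (N(a) = (a - 4)*(a + (3 - 2)) = (-4 + a)*(a + 1) = (-4 + a)*(1 + a) = (1 + a)*(-4 + a))
((-26 + s)/(33 + (-8 - 1*36)) + N(6))² = ((-26 - 70)/(33 + (-8 - 1*36)) + (-4 + 6² - 3*6))² = (-96/(33 + (-8 - 36)) + (-4 + 36 - 18))² = (-96/(33 - 44) + 14)² = (-96/(-11) + 14)² = (-96*(-1/11) + 14)² = (96/11 + 14)² = (250/11)² = 62500/121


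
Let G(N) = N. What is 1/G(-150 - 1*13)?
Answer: -1/163 ≈ -0.0061350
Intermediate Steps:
1/G(-150 - 1*13) = 1/(-150 - 1*13) = 1/(-150 - 13) = 1/(-163) = -1/163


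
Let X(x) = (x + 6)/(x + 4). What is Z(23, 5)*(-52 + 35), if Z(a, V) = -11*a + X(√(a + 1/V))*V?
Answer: 38794/9 - 85*√145/9 ≈ 4196.7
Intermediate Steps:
X(x) = (6 + x)/(4 + x)
Z(a, V) = -11*a + V*(6 + √(a + 1/V))/(4 + √(a + 1/V)) (Z(a, V) = -11*a + ((6 + √(a + 1/V))/(4 + √(a + 1/V)))*V = -11*a + V*(6 + √(a + 1/V))/(4 + √(a + 1/V)))
Z(23, 5)*(-52 + 35) = ((-44*23 + 6*5 + 5*√(23 + 1/5) - 11*23*√(23 + 1/5))/(4 + √(23 + 1/5)))*(-52 + 35) = ((-1012 + 30 + 5*√(23 + ⅕) - 11*23*√(23 + ⅕))/(4 + √(23 + ⅕)))*(-17) = ((-1012 + 30 + 5*√(116/5) - 11*23*√(116/5))/(4 + √(116/5)))*(-17) = ((-1012 + 30 + 5*(2*√145/5) - 11*23*2*√145/5)/(4 + 2*√145/5))*(-17) = ((-1012 + 30 + 2*√145 - 506*√145/5)/(4 + 2*√145/5))*(-17) = ((-982 - 496*√145/5)/(4 + 2*√145/5))*(-17) = -17*(-982 - 496*√145/5)/(4 + 2*√145/5)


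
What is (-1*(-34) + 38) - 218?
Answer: -146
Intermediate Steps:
(-1*(-34) + 38) - 218 = (34 + 38) - 218 = 72 - 218 = -146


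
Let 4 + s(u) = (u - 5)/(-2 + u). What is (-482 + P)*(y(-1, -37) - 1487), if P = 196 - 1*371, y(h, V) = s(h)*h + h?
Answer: 976302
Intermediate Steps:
s(u) = -4 + (-5 + u)/(-2 + u) (s(u) = -4 + (u - 5)/(-2 + u) = -4 + (-5 + u)/(-2 + u))
y(h, V) = h + 3*h*(1 - h)/(-2 + h) (y(h, V) = (3*(1 - h)/(-2 + h))*h + h = 3*h*(1 - h)/(-2 + h) + h = h + 3*h*(1 - h)/(-2 + h))
P = -175 (P = 196 - 371 = -175)
(-482 + P)*(y(-1, -37) - 1487) = (-482 - 175)*(-(1 - 2*(-1))/(-2 - 1) - 1487) = -657*(-1*(1 + 2)/(-3) - 1487) = -657*(-1*(-1/3)*3 - 1487) = -657*(1 - 1487) = -657*(-1486) = 976302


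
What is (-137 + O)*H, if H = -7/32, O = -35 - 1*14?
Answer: 651/16 ≈ 40.688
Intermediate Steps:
O = -49 (O = -35 - 14 = -49)
H = -7/32 (H = -7*1/32 = -7/32 ≈ -0.21875)
(-137 + O)*H = (-137 - 49)*(-7/32) = -186*(-7/32) = 651/16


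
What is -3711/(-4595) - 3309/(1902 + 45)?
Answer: -2659846/2982155 ≈ -0.89192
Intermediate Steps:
-3711/(-4595) - 3309/(1902 + 45) = -3711*(-1/4595) - 3309/1947 = 3711/4595 - 3309*1/1947 = 3711/4595 - 1103/649 = -2659846/2982155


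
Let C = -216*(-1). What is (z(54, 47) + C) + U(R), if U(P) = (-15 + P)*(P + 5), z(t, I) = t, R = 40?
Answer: 1395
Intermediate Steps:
U(P) = (-15 + P)*(5 + P)
C = 216
(z(54, 47) + C) + U(R) = (54 + 216) + (-75 + 40**2 - 10*40) = 270 + (-75 + 1600 - 400) = 270 + 1125 = 1395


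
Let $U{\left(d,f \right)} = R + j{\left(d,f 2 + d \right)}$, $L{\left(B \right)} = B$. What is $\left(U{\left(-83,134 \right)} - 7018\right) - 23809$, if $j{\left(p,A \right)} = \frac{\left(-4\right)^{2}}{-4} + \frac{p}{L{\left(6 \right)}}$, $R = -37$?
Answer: $- \frac{185291}{6} \approx -30882.0$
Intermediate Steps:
$j{\left(p,A \right)} = -4 + \frac{p}{6}$ ($j{\left(p,A \right)} = \frac{\left(-4\right)^{2}}{-4} + \frac{p}{6} = 16 \left(- \frac{1}{4}\right) + p \frac{1}{6} = -4 + \frac{p}{6}$)
$U{\left(d,f \right)} = -41 + \frac{d}{6}$ ($U{\left(d,f \right)} = -37 + \left(-4 + \frac{d}{6}\right) = -41 + \frac{d}{6}$)
$\left(U{\left(-83,134 \right)} - 7018\right) - 23809 = \left(\left(-41 + \frac{1}{6} \left(-83\right)\right) - 7018\right) - 23809 = \left(\left(-41 - \frac{83}{6}\right) - 7018\right) - 23809 = \left(- \frac{329}{6} - 7018\right) - 23809 = - \frac{42437}{6} - 23809 = - \frac{185291}{6}$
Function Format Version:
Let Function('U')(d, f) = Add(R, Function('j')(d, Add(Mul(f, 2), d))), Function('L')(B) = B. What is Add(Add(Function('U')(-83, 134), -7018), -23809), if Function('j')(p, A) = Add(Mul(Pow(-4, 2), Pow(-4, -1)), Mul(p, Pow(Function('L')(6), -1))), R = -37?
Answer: Rational(-185291, 6) ≈ -30882.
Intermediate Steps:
Function('j')(p, A) = Add(-4, Mul(Rational(1, 6), p)) (Function('j')(p, A) = Add(Mul(Pow(-4, 2), Pow(-4, -1)), Mul(p, Pow(6, -1))) = Add(Mul(16, Rational(-1, 4)), Mul(p, Rational(1, 6))) = Add(-4, Mul(Rational(1, 6), p)))
Function('U')(d, f) = Add(-41, Mul(Rational(1, 6), d)) (Function('U')(d, f) = Add(-37, Add(-4, Mul(Rational(1, 6), d))) = Add(-41, Mul(Rational(1, 6), d)))
Add(Add(Function('U')(-83, 134), -7018), -23809) = Add(Add(Add(-41, Mul(Rational(1, 6), -83)), -7018), -23809) = Add(Add(Add(-41, Rational(-83, 6)), -7018), -23809) = Add(Add(Rational(-329, 6), -7018), -23809) = Add(Rational(-42437, 6), -23809) = Rational(-185291, 6)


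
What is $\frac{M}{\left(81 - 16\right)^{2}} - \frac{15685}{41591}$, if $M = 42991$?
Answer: $\frac{132443812}{13517075} \approx 9.7983$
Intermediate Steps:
$\frac{M}{\left(81 - 16\right)^{2}} - \frac{15685}{41591} = \frac{42991}{\left(81 - 16\right)^{2}} - \frac{15685}{41591} = \frac{42991}{65^{2}} - \frac{15685}{41591} = \frac{42991}{4225} - \frac{15685}{41591} = 42991 \cdot \frac{1}{4225} - \frac{15685}{41591} = \frac{3307}{325} - \frac{15685}{41591} = \frac{132443812}{13517075}$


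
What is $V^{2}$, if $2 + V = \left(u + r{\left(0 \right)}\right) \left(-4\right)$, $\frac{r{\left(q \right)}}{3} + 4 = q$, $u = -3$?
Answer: $3364$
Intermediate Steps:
$r{\left(q \right)} = -12 + 3 q$
$V = 58$ ($V = -2 + \left(-3 + \left(-12 + 3 \cdot 0\right)\right) \left(-4\right) = -2 + \left(-3 + \left(-12 + 0\right)\right) \left(-4\right) = -2 + \left(-3 - 12\right) \left(-4\right) = -2 - -60 = -2 + 60 = 58$)
$V^{2} = 58^{2} = 3364$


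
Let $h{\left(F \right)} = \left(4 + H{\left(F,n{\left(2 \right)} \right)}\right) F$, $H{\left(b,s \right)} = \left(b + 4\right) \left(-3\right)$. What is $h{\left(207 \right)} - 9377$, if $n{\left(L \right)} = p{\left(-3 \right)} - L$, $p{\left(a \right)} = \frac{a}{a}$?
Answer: $-139580$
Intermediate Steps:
$p{\left(a \right)} = 1$
$n{\left(L \right)} = 1 - L$
$H{\left(b,s \right)} = -12 - 3 b$ ($H{\left(b,s \right)} = \left(4 + b\right) \left(-3\right) = -12 - 3 b$)
$h{\left(F \right)} = F \left(-8 - 3 F\right)$ ($h{\left(F \right)} = \left(4 - \left(12 + 3 F\right)\right) F = \left(-8 - 3 F\right) F = F \left(-8 - 3 F\right)$)
$h{\left(207 \right)} - 9377 = \left(-1\right) 207 \left(8 + 3 \cdot 207\right) - 9377 = \left(-1\right) 207 \left(8 + 621\right) - 9377 = \left(-1\right) 207 \cdot 629 - 9377 = -130203 - 9377 = -139580$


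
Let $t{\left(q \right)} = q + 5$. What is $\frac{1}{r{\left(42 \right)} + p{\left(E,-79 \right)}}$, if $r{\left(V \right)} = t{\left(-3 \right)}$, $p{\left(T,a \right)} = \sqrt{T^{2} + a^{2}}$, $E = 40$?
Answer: $- \frac{2}{7837} + \frac{\sqrt{7841}}{7837} \approx 0.011044$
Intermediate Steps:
$t{\left(q \right)} = 5 + q$
$r{\left(V \right)} = 2$ ($r{\left(V \right)} = 5 - 3 = 2$)
$\frac{1}{r{\left(42 \right)} + p{\left(E,-79 \right)}} = \frac{1}{2 + \sqrt{40^{2} + \left(-79\right)^{2}}} = \frac{1}{2 + \sqrt{1600 + 6241}} = \frac{1}{2 + \sqrt{7841}}$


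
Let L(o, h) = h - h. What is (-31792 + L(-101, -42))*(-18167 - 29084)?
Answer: 1502203792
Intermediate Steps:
L(o, h) = 0
(-31792 + L(-101, -42))*(-18167 - 29084) = (-31792 + 0)*(-18167 - 29084) = -31792*(-47251) = 1502203792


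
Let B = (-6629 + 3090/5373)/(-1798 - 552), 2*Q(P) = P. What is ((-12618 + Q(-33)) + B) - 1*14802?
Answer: -57732120758/2104425 ≈ -27434.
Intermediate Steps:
Q(P) = P/2
B = 11871509/4208850 (B = (-6629 + 3090*(1/5373))/(-2350) = (-6629 + 1030/1791)*(-1/2350) = -11871509/1791*(-1/2350) = 11871509/4208850 ≈ 2.8206)
((-12618 + Q(-33)) + B) - 1*14802 = ((-12618 + (½)*(-33)) + 11871509/4208850) - 1*14802 = ((-12618 - 33/2) + 11871509/4208850) - 14802 = (-25269/2 + 11871509/4208850) - 14802 = -26582421908/2104425 - 14802 = -57732120758/2104425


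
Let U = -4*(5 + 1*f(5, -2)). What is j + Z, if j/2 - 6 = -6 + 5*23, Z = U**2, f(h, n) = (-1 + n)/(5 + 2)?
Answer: 27654/49 ≈ 564.37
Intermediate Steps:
f(h, n) = -1/7 + n/7 (f(h, n) = (-1 + n)/7 = (-1 + n)*(1/7) = -1/7 + n/7)
U = -128/7 (U = -4*(5 + 1*(-1/7 + (1/7)*(-2))) = -4*(5 + 1*(-1/7 - 2/7)) = -4*(5 + 1*(-3/7)) = -4*(5 - 3/7) = -4*32/7 = -128/7 ≈ -18.286)
Z = 16384/49 (Z = (-128/7)**2 = 16384/49 ≈ 334.37)
j = 230 (j = 12 + 2*(-6 + 5*23) = 12 + 2*(-6 + 115) = 12 + 2*109 = 12 + 218 = 230)
j + Z = 230 + 16384/49 = 27654/49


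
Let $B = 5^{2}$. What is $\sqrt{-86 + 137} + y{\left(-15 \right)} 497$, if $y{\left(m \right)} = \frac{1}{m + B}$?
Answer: $\frac{497}{10} + \sqrt{51} \approx 56.841$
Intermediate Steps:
$B = 25$
$y{\left(m \right)} = \frac{1}{25 + m}$ ($y{\left(m \right)} = \frac{1}{m + 25} = \frac{1}{25 + m}$)
$\sqrt{-86 + 137} + y{\left(-15 \right)} 497 = \sqrt{-86 + 137} + \frac{1}{25 - 15} \cdot 497 = \sqrt{51} + \frac{1}{10} \cdot 497 = \sqrt{51} + \frac{497}{10} = \frac{497}{10} + \sqrt{51}$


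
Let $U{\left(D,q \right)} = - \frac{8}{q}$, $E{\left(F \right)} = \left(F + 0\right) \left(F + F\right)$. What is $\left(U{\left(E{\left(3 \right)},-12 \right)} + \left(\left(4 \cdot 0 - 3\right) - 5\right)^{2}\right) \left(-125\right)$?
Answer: $- \frac{24250}{3} \approx -8083.3$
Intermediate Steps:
$E{\left(F \right)} = 2 F^{2}$ ($E{\left(F \right)} = F 2 F = 2 F^{2}$)
$\left(U{\left(E{\left(3 \right)},-12 \right)} + \left(\left(4 \cdot 0 - 3\right) - 5\right)^{2}\right) \left(-125\right) = \left(- \frac{8}{-12} + \left(\left(4 \cdot 0 - 3\right) - 5\right)^{2}\right) \left(-125\right) = \left(\left(-8\right) \left(- \frac{1}{12}\right) + \left(\left(0 - 3\right) - 5\right)^{2}\right) \left(-125\right) = \left(\frac{2}{3} + \left(-3 - 5\right)^{2}\right) \left(-125\right) = \left(\frac{2}{3} + \left(-8\right)^{2}\right) \left(-125\right) = \left(\frac{2}{3} + 64\right) \left(-125\right) = \frac{194}{3} \left(-125\right) = - \frac{24250}{3}$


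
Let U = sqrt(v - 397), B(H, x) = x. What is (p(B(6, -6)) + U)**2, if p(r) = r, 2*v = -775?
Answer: (12 - I*sqrt(3138))**2/4 ≈ -748.5 - 336.11*I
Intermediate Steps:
v = -775/2 (v = (1/2)*(-775) = -775/2 ≈ -387.50)
U = I*sqrt(3138)/2 (U = sqrt(-775/2 - 397) = sqrt(-1569/2) = I*sqrt(3138)/2 ≈ 28.009*I)
(p(B(6, -6)) + U)**2 = (-6 + I*sqrt(3138)/2)**2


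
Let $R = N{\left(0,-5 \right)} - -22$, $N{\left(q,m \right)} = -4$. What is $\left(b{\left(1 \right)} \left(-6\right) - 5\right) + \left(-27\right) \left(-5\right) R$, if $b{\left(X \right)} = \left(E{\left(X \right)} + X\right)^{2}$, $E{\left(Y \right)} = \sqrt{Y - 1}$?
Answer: $2419$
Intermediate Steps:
$E{\left(Y \right)} = \sqrt{-1 + Y}$
$R = 18$ ($R = -4 - -22 = -4 + 22 = 18$)
$b{\left(X \right)} = \left(X + \sqrt{-1 + X}\right)^{2}$ ($b{\left(X \right)} = \left(\sqrt{-1 + X} + X\right)^{2} = \left(X + \sqrt{-1 + X}\right)^{2}$)
$\left(b{\left(1 \right)} \left(-6\right) - 5\right) + \left(-27\right) \left(-5\right) R = \left(\left(1 + \sqrt{-1 + 1}\right)^{2} \left(-6\right) - 5\right) + \left(-27\right) \left(-5\right) 18 = \left(\left(1 + \sqrt{0}\right)^{2} \left(-6\right) - 5\right) + 135 \cdot 18 = \left(\left(1 + 0\right)^{2} \left(-6\right) - 5\right) + 2430 = \left(1^{2} \left(-6\right) - 5\right) + 2430 = \left(1 \left(-6\right) - 5\right) + 2430 = \left(-6 - 5\right) + 2430 = -11 + 2430 = 2419$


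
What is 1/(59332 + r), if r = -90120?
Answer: -1/30788 ≈ -3.2480e-5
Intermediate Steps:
1/(59332 + r) = 1/(59332 - 90120) = 1/(-30788) = -1/30788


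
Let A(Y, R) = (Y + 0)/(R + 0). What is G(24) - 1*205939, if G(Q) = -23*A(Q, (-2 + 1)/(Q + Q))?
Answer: -179443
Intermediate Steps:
A(Y, R) = Y/R
G(Q) = 46*Q² (G(Q) = -23*Q/((-2 + 1)/(Q + Q)) = -23*Q/((-1/(2*Q))) = -23*Q*(-2*Q) = -(-46)*Q² = 46*Q²)
G(24) - 1*205939 = 46*24² - 1*205939 = 46*576 - 205939 = 26496 - 205939 = -179443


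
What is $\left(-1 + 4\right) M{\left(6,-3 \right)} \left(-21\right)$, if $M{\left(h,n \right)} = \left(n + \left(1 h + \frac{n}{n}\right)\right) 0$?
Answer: $0$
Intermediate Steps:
$M{\left(h,n \right)} = 0$ ($M{\left(h,n \right)} = \left(n + \left(h + 1\right)\right) 0 = \left(n + \left(1 + h\right)\right) 0 = \left(1 + h + n\right) 0 = 0$)
$\left(-1 + 4\right) M{\left(6,-3 \right)} \left(-21\right) = \left(-1 + 4\right) 0 \left(-21\right) = 3 \cdot 0 \left(-21\right) = 0 \left(-21\right) = 0$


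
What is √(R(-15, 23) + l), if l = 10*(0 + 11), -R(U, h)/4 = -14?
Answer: √166 ≈ 12.884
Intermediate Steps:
R(U, h) = 56 (R(U, h) = -4*(-14) = 56)
l = 110 (l = 10*11 = 110)
√(R(-15, 23) + l) = √(56 + 110) = √166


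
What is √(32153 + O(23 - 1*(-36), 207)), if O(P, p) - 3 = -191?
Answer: √31965 ≈ 178.79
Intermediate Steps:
O(P, p) = -188 (O(P, p) = 3 - 191 = -188)
√(32153 + O(23 - 1*(-36), 207)) = √(32153 - 188) = √31965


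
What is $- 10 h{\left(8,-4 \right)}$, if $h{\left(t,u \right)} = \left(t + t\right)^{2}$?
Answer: $-2560$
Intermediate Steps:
$h{\left(t,u \right)} = 4 t^{2}$ ($h{\left(t,u \right)} = \left(2 t\right)^{2} = 4 t^{2}$)
$- 10 h{\left(8,-4 \right)} = - 10 \cdot 4 \cdot 8^{2} = - 10 \cdot 4 \cdot 64 = \left(-10\right) 256 = -2560$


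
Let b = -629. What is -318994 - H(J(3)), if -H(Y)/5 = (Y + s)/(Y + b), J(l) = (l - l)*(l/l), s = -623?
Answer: -200644111/629 ≈ -3.1899e+5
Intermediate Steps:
J(l) = 0 (J(l) = 0*1 = 0)
H(Y) = -5*(-623 + Y)/(-629 + Y) (H(Y) = -5*(Y - 623)/(Y - 629) = -5*(-623 + Y)/(-629 + Y))
-318994 - H(J(3)) = -318994 - 5*(623 - 1*0)/(-629 + 0) = -318994 - 5*(623 + 0)/(-629) = -318994 - 5*(-1)*623/629 = -318994 - 1*(-3115/629) = -318994 + 3115/629 = -200644111/629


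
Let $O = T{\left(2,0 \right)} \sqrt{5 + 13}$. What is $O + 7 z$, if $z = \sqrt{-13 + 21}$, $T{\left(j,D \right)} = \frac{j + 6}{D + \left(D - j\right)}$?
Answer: $2 \sqrt{2} \approx 2.8284$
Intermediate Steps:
$T{\left(j,D \right)} = \frac{6 + j}{- j + 2 D}$
$z = 2 \sqrt{2}$ ($z = \sqrt{8} = 2 \sqrt{2} \approx 2.8284$)
$O = - 12 \sqrt{2}$ ($O = \frac{6 + 2}{\left(-1\right) 2 + 2 \cdot 0} \sqrt{5 + 13} = \frac{1}{-2 + 0} \cdot 8 \sqrt{18} = \frac{1}{-2} \cdot 8 \cdot 3 \sqrt{2} = \left(- \frac{1}{2}\right) 8 \cdot 3 \sqrt{2} = - 4 \cdot 3 \sqrt{2} = - 12 \sqrt{2} \approx -16.971$)
$O + 7 z = - 12 \sqrt{2} + 7 \cdot 2 \sqrt{2} = - 12 \sqrt{2} + 14 \sqrt{2} = 2 \sqrt{2}$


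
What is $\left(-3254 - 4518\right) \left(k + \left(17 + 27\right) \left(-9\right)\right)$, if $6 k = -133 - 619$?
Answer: $\frac{12155408}{3} \approx 4.0518 \cdot 10^{6}$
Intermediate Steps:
$k = - \frac{376}{3}$ ($k = \frac{-133 - 619}{6} = \frac{1}{6} \left(-752\right) = - \frac{376}{3} \approx -125.33$)
$\left(-3254 - 4518\right) \left(k + \left(17 + 27\right) \left(-9\right)\right) = \left(-3254 - 4518\right) \left(- \frac{376}{3} + \left(17 + 27\right) \left(-9\right)\right) = - 7772 \left(- \frac{376}{3} + 44 \left(-9\right)\right) = - 7772 \left(- \frac{376}{3} - 396\right) = \left(-7772\right) \left(- \frac{1564}{3}\right) = \frac{12155408}{3}$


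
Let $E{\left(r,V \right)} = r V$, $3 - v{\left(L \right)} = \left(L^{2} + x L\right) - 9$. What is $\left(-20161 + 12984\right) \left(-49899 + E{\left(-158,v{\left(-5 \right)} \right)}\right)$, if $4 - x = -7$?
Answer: $405751695$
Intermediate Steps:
$x = 11$ ($x = 4 - -7 = 4 + 7 = 11$)
$v{\left(L \right)} = 12 - L^{2} - 11 L$ ($v{\left(L \right)} = 3 - \left(\left(L^{2} + 11 L\right) - 9\right) = 3 - \left(-9 + L^{2} + 11 L\right) = 12 - L^{2} - 11 L$)
$E{\left(r,V \right)} = V r$
$\left(-20161 + 12984\right) \left(-49899 + E{\left(-158,v{\left(-5 \right)} \right)}\right) = \left(-20161 + 12984\right) \left(-49899 + \left(12 - \left(-5\right)^{2} - -55\right) \left(-158\right)\right) = - 7177 \left(-49899 + \left(12 - 25 + 55\right) \left(-158\right)\right) = - 7177 \left(-49899 + 42 \left(-158\right)\right) = - 7177 \left(-49899 - 6636\right) = \left(-7177\right) \left(-56535\right) = 405751695$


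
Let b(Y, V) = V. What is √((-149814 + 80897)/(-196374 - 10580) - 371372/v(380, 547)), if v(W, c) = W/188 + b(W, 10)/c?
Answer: I*√21441860617944127251734030/10851632990 ≈ 426.71*I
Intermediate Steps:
v(W, c) = 10/c + W/188 (v(W, c) = W/188 + 10/c = 10/c + W/188)
√((-149814 + 80897)/(-196374 - 10580) - 371372/v(380, 547)) = √((-149814 + 80897)/(-196374 - 10580) - 371372/(10/547 + (1/188)*380)) = √(-68917/(-206954) - 371372/(10*(1/547) + 95/47)) = √(-68917*(-1/206954) - 371372/(10/547 + 95/47)) = √(68917/206954 - 371372/52435/25709) = √(68917/206954 - 371372*25709/52435) = √(68917/206954 - 9547602748/52435) = √(-1975910965446697/10851632990) = I*√21441860617944127251734030/10851632990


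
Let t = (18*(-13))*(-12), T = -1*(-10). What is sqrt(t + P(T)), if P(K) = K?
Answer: sqrt(2818) ≈ 53.085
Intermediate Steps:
T = 10
t = 2808 (t = -234*(-12) = 2808)
sqrt(t + P(T)) = sqrt(2808 + 10) = sqrt(2818)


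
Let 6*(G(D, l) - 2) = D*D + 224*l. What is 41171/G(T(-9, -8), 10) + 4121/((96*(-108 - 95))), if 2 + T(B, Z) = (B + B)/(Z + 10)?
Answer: 32682065/314592 ≈ 103.89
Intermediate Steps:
T(B, Z) = -2 + 2*B/(10 + Z) (T(B, Z) = -2 + (B + B)/(Z + 10) = -2 + (2*B)/(10 + Z) = -2 + 2*B/(10 + Z))
G(D, l) = 2 + D**2/6 + 112*l/3 (G(D, l) = 2 + (D*D + 224*l)/6 = 2 + (D**2 + 224*l)/6 = 2 + (D**2/6 + 112*l/3) = 2 + D**2/6 + 112*l/3)
41171/G(T(-9, -8), 10) + 4121/((96*(-108 - 95))) = 41171/(2 + (2*(-10 - 9 - 1*(-8))/(10 - 8))**2/6 + (112/3)*10) + 4121/((96*(-108 - 95))) = 41171/(2 + (2*(-10 - 9 + 8)/2)**2/6 + 1120/3) + 4121/((96*(-203))) = 41171/(2 + (2*(1/2)*(-11))**2/6 + 1120/3) + 4121/(-19488) = 41171/(2 + (1/6)*(-11)**2 + 1120/3) + 4121*(-1/19488) = 41171/(2 + (1/6)*121 + 1120/3) - 4121/19488 = 41171/(2 + 121/6 + 1120/3) - 4121/19488 = 41171/(791/2) - 4121/19488 = 41171*(2/791) - 4121/19488 = 82342/791 - 4121/19488 = 32682065/314592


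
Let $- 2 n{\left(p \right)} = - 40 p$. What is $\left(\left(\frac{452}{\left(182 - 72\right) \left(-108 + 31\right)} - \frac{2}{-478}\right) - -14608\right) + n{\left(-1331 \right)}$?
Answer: $- \frac{12158175759}{1012165} \approx -12012.0$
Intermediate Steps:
$n{\left(p \right)} = 20 p$ ($n{\left(p \right)} = - \frac{\left(-40\right) p}{2} = 20 p$)
$\left(\left(\frac{452}{\left(182 - 72\right) \left(-108 + 31\right)} - \frac{2}{-478}\right) - -14608\right) + n{\left(-1331 \right)} = \left(\left(\frac{452}{\left(182 - 72\right) \left(-108 + 31\right)} - \frac{2}{-478}\right) - -14608\right) + 20 \left(-1331\right) = \left(\left(\frac{452}{110 \left(-77\right)} - - \frac{1}{239}\right) + 14608\right) - 26620 = \left(\left(\frac{452}{-8470} + \frac{1}{239}\right) + 14608\right) - 26620 = \left(\left(452 \left(- \frac{1}{8470}\right) + \frac{1}{239}\right) + 14608\right) - 26620 = \left(\left(- \frac{226}{4235} + \frac{1}{239}\right) + 14608\right) - 26620 = \left(- \frac{49779}{1012165} + 14608\right) - 26620 = \frac{14785656541}{1012165} - 26620 = - \frac{12158175759}{1012165}$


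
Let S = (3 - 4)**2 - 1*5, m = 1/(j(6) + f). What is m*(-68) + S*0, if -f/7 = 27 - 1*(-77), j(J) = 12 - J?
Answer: 34/361 ≈ 0.094183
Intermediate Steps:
f = -728 (f = -7*(27 - 1*(-77)) = -7*(27 + 77) = -7*104 = -728)
m = -1/722 (m = 1/((12 - 1*6) - 728) = 1/((12 - 6) - 728) = 1/(6 - 728) = 1/(-722) = -1/722 ≈ -0.0013850)
S = -4 (S = (-1)**2 - 5 = 1 - 5 = -4)
m*(-68) + S*0 = -1/722*(-68) - 4*0 = 34/361 + 0 = 34/361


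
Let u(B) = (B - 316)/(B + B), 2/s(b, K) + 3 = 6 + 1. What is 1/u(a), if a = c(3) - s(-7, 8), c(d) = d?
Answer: -10/627 ≈ -0.015949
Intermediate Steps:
s(b, K) = ½ (s(b, K) = 2/(-3 + (6 + 1)) = 2/(-3 + 7) = 2/4 = 2*(¼) = ½)
a = 5/2 (a = 3 - 1*½ = 3 - ½ = 5/2 ≈ 2.5000)
u(B) = (-316 + B)/(2*B) (u(B) = (-316 + B)/((2*B)) = (-316 + B)*(1/(2*B)) = (-316 + B)/(2*B))
1/u(a) = 1/((-316 + 5/2)/(2*(5/2))) = 1/((½)*(⅖)*(-627/2)) = 1/(-627/10) = -10/627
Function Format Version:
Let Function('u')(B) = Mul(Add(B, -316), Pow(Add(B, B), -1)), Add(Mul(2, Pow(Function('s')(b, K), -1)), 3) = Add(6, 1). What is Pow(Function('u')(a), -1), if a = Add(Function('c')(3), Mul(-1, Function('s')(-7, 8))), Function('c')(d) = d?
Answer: Rational(-10, 627) ≈ -0.015949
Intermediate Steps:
Function('s')(b, K) = Rational(1, 2) (Function('s')(b, K) = Mul(2, Pow(Add(-3, Add(6, 1)), -1)) = Mul(2, Pow(Add(-3, 7), -1)) = Mul(2, Pow(4, -1)) = Mul(2, Rational(1, 4)) = Rational(1, 2))
a = Rational(5, 2) (a = Add(3, Mul(-1, Rational(1, 2))) = Add(3, Rational(-1, 2)) = Rational(5, 2) ≈ 2.5000)
Function('u')(B) = Mul(Rational(1, 2), Pow(B, -1), Add(-316, B)) (Function('u')(B) = Mul(Add(-316, B), Pow(Mul(2, B), -1)) = Mul(Add(-316, B), Mul(Rational(1, 2), Pow(B, -1))) = Mul(Rational(1, 2), Pow(B, -1), Add(-316, B)))
Pow(Function('u')(a), -1) = Pow(Mul(Rational(1, 2), Pow(Rational(5, 2), -1), Add(-316, Rational(5, 2))), -1) = Pow(Mul(Rational(1, 2), Rational(2, 5), Rational(-627, 2)), -1) = Pow(Rational(-627, 10), -1) = Rational(-10, 627)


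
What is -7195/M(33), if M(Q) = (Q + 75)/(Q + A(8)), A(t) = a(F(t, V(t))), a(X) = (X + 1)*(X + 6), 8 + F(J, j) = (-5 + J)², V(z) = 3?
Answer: -338165/108 ≈ -3131.2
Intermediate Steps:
F(J, j) = -8 + (-5 + J)²
a(X) = (1 + X)*(6 + X)
A(t) = -50 + (-8 + (-5 + t)²)² + 7*(-5 + t)² (A(t) = 6 + (-8 + (-5 + t)²)² + 7*(-8 + (-5 + t)²) = 6 + (-8 + (-5 + t)²)² + (-56 + 7*(-5 + t)²) = -50 + (-8 + (-5 + t)²)² + 7*(-5 + t)²)
M(Q) = (75 + Q)/(14 + Q) (M(Q) = (Q + 75)/(Q + (-50 + (-8 + (-5 + 8)²)² + 7*(-5 + 8)²)) = (75 + Q)/(Q + (-50 + (-8 + 3²)² + 7*3²)) = (75 + Q)/(Q + (-50 + (-8 + 9)² + 7*9)) = (75 + Q)/(Q + (-50 + 1² + 63)) = (75 + Q)/(Q + (-50 + 1 + 63)) = (75 + Q)/(Q + 14) = (75 + Q)/(14 + Q))
-7195/M(33) = -7195*(14 + 33)/(75 + 33) = -7195/(108/47) = -7195/((1/47)*108) = -7195/108/47 = -7195*47/108 = -338165/108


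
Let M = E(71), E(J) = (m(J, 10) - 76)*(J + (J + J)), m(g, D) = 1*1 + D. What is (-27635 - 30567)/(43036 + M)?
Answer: -58202/29191 ≈ -1.9938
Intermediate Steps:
m(g, D) = 1 + D
E(J) = -195*J (E(J) = ((1 + 10) - 76)*(J + (J + J)) = (11 - 76)*(J + 2*J) = -195*J)
M = -13845 (M = -195*71 = -13845)
(-27635 - 30567)/(43036 + M) = (-27635 - 30567)/(43036 - 13845) = -58202/29191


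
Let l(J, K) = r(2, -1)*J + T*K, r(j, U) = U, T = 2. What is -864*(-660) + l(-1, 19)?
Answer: 570279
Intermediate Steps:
l(J, K) = -J + 2*K
-864*(-660) + l(-1, 19) = -864*(-660) + (-1*(-1) + 2*19) = 570240 + (1 + 38) = 570240 + 39 = 570279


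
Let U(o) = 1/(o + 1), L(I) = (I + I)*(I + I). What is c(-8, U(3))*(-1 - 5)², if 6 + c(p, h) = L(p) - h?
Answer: 8991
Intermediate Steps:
L(I) = 4*I² (L(I) = (2*I)*(2*I) = 4*I²)
U(o) = 1/(1 + o)
c(p, h) = -6 - h + 4*p² (c(p, h) = -6 + (4*p² - h) = -6 + (-h + 4*p²) = -6 - h + 4*p²)
c(-8, U(3))*(-1 - 5)² = (-6 - 1/(1 + 3) + 4*(-8)²)*(-1 - 5)² = (-6 - 1/4 + 4*64)*(-6)² = (-6 - 1*¼ + 256)*36 = (-6 - ¼ + 256)*36 = (999/4)*36 = 8991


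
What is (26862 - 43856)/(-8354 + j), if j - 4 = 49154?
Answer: -8497/20402 ≈ -0.41648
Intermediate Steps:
j = 49158 (j = 4 + 49154 = 49158)
(26862 - 43856)/(-8354 + j) = (26862 - 43856)/(-8354 + 49158) = -16994/40804 = -16994*1/40804 = -8497/20402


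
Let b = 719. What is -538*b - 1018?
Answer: -387840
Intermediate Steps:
-538*b - 1018 = -538*719 - 1018 = -386822 - 1018 = -387840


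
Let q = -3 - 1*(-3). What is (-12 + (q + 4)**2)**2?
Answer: 16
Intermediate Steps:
q = 0 (q = -3 + 3 = 0)
(-12 + (q + 4)**2)**2 = (-12 + (0 + 4)**2)**2 = (-12 + 4**2)**2 = (-12 + 16)**2 = 4**2 = 16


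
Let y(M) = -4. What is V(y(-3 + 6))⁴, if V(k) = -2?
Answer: 16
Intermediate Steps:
V(y(-3 + 6))⁴ = (-2)⁴ = 16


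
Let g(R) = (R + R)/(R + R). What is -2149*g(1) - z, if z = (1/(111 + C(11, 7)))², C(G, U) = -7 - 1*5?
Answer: -21062350/9801 ≈ -2149.0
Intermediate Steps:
C(G, U) = -12 (C(G, U) = -7 - 5 = -12)
g(R) = 1 (g(R) = (2*R)/((2*R)) = (2*R)*(1/(2*R)) = 1)
z = 1/9801 (z = (1/(111 - 12))² = (1/99)² = 1/9801 ≈ 0.00010203)
-2149*g(1) - z = -2149*1 - 1*1/9801 = -2149 - 1/9801 = -21062350/9801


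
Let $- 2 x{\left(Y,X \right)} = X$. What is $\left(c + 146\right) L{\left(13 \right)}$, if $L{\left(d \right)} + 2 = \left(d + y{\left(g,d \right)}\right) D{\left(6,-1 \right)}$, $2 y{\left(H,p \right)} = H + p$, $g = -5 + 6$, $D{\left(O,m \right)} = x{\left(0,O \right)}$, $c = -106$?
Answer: $-2480$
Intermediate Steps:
$x{\left(Y,X \right)} = - \frac{X}{2}$
$D{\left(O,m \right)} = - \frac{O}{2}$
$g = 1$
$y{\left(H,p \right)} = \frac{H}{2} + \frac{p}{2}$ ($y{\left(H,p \right)} = \frac{H + p}{2} = \frac{H}{2} + \frac{p}{2}$)
$L{\left(d \right)} = - \frac{7}{2} - \frac{9 d}{2}$ ($L{\left(d \right)} = -2 + \left(d + \left(\frac{1}{2} \cdot 1 + \frac{d}{2}\right)\right) \left(\left(- \frac{1}{2}\right) 6\right) = -2 + \left(d + \left(\frac{1}{2} + \frac{d}{2}\right)\right) \left(-3\right) = -2 + \left(\frac{1}{2} + \frac{3 d}{2}\right) \left(-3\right) = -2 - \left(\frac{3}{2} + \frac{9 d}{2}\right) = - \frac{7}{2} - \frac{9 d}{2}$)
$\left(c + 146\right) L{\left(13 \right)} = \left(-106 + 146\right) \left(- \frac{7}{2} - \frac{117}{2}\right) = 40 \left(- \frac{7}{2} - \frac{117}{2}\right) = 40 \left(-62\right) = -2480$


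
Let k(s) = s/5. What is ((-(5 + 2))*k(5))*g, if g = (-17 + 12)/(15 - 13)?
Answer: 35/2 ≈ 17.500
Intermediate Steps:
k(s) = s/5 (k(s) = s*(⅕) = s/5)
g = -5/2 ≈ -2.5000
((-(5 + 2))*k(5))*g = ((-(5 + 2))*((⅕)*5))*(-5/2) = (-1*7*1)*(-5/2) = -7*1*(-5/2) = -7*(-5/2) = 35/2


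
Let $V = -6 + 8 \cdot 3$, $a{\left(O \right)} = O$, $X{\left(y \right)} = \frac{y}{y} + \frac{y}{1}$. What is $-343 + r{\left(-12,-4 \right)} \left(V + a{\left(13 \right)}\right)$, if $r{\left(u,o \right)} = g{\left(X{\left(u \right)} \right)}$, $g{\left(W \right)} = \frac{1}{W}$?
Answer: $- \frac{3804}{11} \approx -345.82$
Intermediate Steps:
$X{\left(y \right)} = 1 + y$ ($X{\left(y \right)} = 1 + y 1 = 1 + y$)
$V = 18$ ($V = -6 + 24 = 18$)
$r{\left(u,o \right)} = \frac{1}{1 + u}$
$-343 + r{\left(-12,-4 \right)} \left(V + a{\left(13 \right)}\right) = -343 + \frac{18 + 13}{1 - 12} = -343 + \frac{1}{-11} \cdot 31 = -343 - \frac{31}{11} = - \frac{3804}{11}$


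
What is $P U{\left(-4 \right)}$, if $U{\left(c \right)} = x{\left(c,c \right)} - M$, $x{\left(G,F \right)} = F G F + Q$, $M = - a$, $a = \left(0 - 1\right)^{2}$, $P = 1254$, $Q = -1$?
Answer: $-80256$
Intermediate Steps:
$a = 1$ ($a = \left(-1\right)^{2} = 1$)
$M = -1$ ($M = \left(-1\right) 1 = -1$)
$x{\left(G,F \right)} = -1 + G F^{2}$ ($x{\left(G,F \right)} = F G F - 1 = G F^{2} - 1 = -1 + G F^{2}$)
$U{\left(c \right)} = c^{3}$ ($U{\left(c \right)} = \left(-1 + c c^{2}\right) - -1 = \left(-1 + c^{3}\right) + 1 = c^{3}$)
$P U{\left(-4 \right)} = 1254 \left(-4\right)^{3} = 1254 \left(-64\right) = -80256$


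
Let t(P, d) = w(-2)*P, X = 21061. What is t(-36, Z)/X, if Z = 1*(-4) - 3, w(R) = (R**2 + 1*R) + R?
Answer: 0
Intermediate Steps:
w(R) = R**2 + 2*R (w(R) = (R**2 + R) + R = (R + R**2) + R = R**2 + 2*R)
Z = -7 (Z = -4 - 3 = -7)
t(P, d) = 0 (t(P, d) = (-2*(2 - 2))*P = (-2*0)*P = 0*P = 0)
t(-36, Z)/X = 0/21061 = 0*(1/21061) = 0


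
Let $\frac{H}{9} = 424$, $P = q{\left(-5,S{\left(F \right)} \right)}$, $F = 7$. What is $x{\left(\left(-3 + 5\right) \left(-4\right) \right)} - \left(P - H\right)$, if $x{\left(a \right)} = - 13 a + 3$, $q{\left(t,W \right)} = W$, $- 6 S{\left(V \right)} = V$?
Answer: $\frac{23545}{6} \approx 3924.2$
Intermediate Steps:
$S{\left(V \right)} = - \frac{V}{6}$
$P = - \frac{7}{6}$ ($P = \left(- \frac{1}{6}\right) 7 = - \frac{7}{6} \approx -1.1667$)
$x{\left(a \right)} = 3 - 13 a$
$H = 3816$ ($H = 9 \cdot 424 = 3816$)
$x{\left(\left(-3 + 5\right) \left(-4\right) \right)} - \left(P - H\right) = \left(3 - 13 \left(-3 + 5\right) \left(-4\right)\right) - \left(- \frac{7}{6} - 3816\right) = \left(3 - 13 \cdot 2 \left(-4\right)\right) - \left(- \frac{7}{6} - 3816\right) = \left(3 - -104\right) - - \frac{22903}{6} = \left(3 + 104\right) + \frac{22903}{6} = 107 + \frac{22903}{6} = \frac{23545}{6}$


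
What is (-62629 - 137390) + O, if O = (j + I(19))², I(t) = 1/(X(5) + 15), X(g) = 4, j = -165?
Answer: -62384903/361 ≈ -1.7281e+5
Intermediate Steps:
I(t) = 1/19 (I(t) = 1/(4 + 15) = 1/19)
O = 9821956/361 (O = (-165 + 1/19)² = (-3134/19)² = 9821956/361 ≈ 27208.)
(-62629 - 137390) + O = (-62629 - 137390) + 9821956/361 = -200019 + 9821956/361 = -62384903/361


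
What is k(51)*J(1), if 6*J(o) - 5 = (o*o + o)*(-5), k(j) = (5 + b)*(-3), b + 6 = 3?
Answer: 5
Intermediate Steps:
b = -3 (b = -6 + 3 = -3)
k(j) = -6 (k(j) = (5 - 3)*(-3) = 2*(-3) = -6)
J(o) = ⅚ - 5*o/6 - 5*o²/6 (J(o) = ⅚ + ((o*o + o)*(-5))/6 = ⅚ + ((o² + o)*(-5))/6 = ⅚ + ((o + o²)*(-5))/6 = ⅚ + (-5*o - 5*o²)/6 = ⅚ + (-5*o/6 - 5*o²/6) = ⅚ - 5*o/6 - 5*o²/6)
k(51)*J(1) = -6*(⅚ - ⅚*1 - ⅚*1²) = -6*(⅚ - ⅚ - ⅚*1) = -6*(⅚ - ⅚ - ⅚) = -6*(-⅚) = 5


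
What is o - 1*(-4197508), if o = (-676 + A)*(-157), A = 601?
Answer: 4209283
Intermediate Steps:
o = 11775 (o = (-676 + 601)*(-157) = -75*(-157) = 11775)
o - 1*(-4197508) = 11775 - 1*(-4197508) = 11775 + 4197508 = 4209283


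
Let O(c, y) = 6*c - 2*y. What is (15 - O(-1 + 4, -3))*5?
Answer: -45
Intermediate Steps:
O(c, y) = -2*y + 6*c
(15 - O(-1 + 4, -3))*5 = (15 - (-2*(-3) + 6*(-1 + 4)))*5 = (15 - (6 + 6*3))*5 = (15 - (6 + 18))*5 = (15 - 1*24)*5 = (15 - 24)*5 = -9*5 = -45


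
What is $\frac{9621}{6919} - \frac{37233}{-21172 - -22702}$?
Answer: $- \frac{1587549}{69190} \approx -22.945$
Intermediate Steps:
$\frac{9621}{6919} - \frac{37233}{-21172 - -22702} = 9621 \cdot \frac{1}{6919} - \frac{37233}{-21172 + 22702} = \frac{9621}{6919} - \frac{37233}{1530} = \frac{9621}{6919} - \frac{4137}{170} = - \frac{1587549}{69190}$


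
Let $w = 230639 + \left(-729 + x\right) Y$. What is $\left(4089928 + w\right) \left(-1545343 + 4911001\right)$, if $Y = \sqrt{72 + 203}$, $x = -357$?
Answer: $14541550888086 - 18275522940 \sqrt{11} \approx 1.4481 \cdot 10^{13}$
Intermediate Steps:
$Y = 5 \sqrt{11}$ ($Y = \sqrt{275} = 5 \sqrt{11} \approx 16.583$)
$w = 230639 - 5430 \sqrt{11}$ ($w = 230639 + \left(-729 - 357\right) 5 \sqrt{11} = 230639 - 1086 \cdot 5 \sqrt{11} = 230639 - 5430 \sqrt{11} \approx 2.1263 \cdot 10^{5}$)
$\left(4089928 + w\right) \left(-1545343 + 4911001\right) = \left(4089928 + \left(230639 - 5430 \sqrt{11}\right)\right) \left(-1545343 + 4911001\right) = \left(4320567 - 5430 \sqrt{11}\right) 3365658 = 14541550888086 - 18275522940 \sqrt{11}$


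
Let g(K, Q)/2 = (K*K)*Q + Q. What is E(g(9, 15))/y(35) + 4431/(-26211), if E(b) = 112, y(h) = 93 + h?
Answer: 49343/69896 ≈ 0.70595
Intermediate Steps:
g(K, Q) = 2*Q + 2*Q*K² (g(K, Q) = 2*((K*K)*Q + Q) = 2*(K²*Q + Q) = 2*(Q*K² + Q) = 2*(Q + Q*K²) = 2*Q + 2*Q*K²)
E(g(9, 15))/y(35) + 4431/(-26211) = 112/(93 + 35) + 4431/(-26211) = 112/128 + 4431*(-1/26211) = 112*(1/128) - 1477/8737 = 7/8 - 1477/8737 = 49343/69896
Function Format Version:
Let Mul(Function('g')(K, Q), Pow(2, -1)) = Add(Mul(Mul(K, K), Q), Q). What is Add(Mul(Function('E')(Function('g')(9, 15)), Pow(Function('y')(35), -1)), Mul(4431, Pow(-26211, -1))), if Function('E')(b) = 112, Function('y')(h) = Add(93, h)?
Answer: Rational(49343, 69896) ≈ 0.70595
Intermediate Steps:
Function('g')(K, Q) = Add(Mul(2, Q), Mul(2, Q, Pow(K, 2))) (Function('g')(K, Q) = Mul(2, Add(Mul(Mul(K, K), Q), Q)) = Mul(2, Add(Mul(Pow(K, 2), Q), Q)) = Mul(2, Add(Mul(Q, Pow(K, 2)), Q)) = Mul(2, Add(Q, Mul(Q, Pow(K, 2)))) = Add(Mul(2, Q), Mul(2, Q, Pow(K, 2))))
Add(Mul(Function('E')(Function('g')(9, 15)), Pow(Function('y')(35), -1)), Mul(4431, Pow(-26211, -1))) = Add(Mul(112, Pow(Add(93, 35), -1)), Mul(4431, Pow(-26211, -1))) = Add(Mul(112, Pow(128, -1)), Mul(4431, Rational(-1, 26211))) = Add(Mul(112, Rational(1, 128)), Rational(-1477, 8737)) = Add(Rational(7, 8), Rational(-1477, 8737)) = Rational(49343, 69896)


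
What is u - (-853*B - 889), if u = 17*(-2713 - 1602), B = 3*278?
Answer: 638936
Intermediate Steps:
B = 834
u = -73355 (u = 17*(-4315) = -73355)
u - (-853*B - 889) = -73355 - (-853*834 - 889) = -73355 - (-711402 - 889) = -73355 - 1*(-712291) = -73355 + 712291 = 638936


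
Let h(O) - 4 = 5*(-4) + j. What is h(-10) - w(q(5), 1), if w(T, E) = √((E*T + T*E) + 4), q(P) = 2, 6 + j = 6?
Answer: -16 - 2*√2 ≈ -18.828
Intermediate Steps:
j = 0 (j = -6 + 6 = 0)
h(O) = -16 (h(O) = 4 + (5*(-4) + 0) = 4 + (-20 + 0) = 4 - 20 = -16)
w(T, E) = √(4 + 2*E*T) (w(T, E) = √((E*T + E*T) + 4) = √(2*E*T + 4) = √(4 + 2*E*T))
h(-10) - w(q(5), 1) = -16 - √(4 + 2*1*2) = -16 - √(4 + 4) = -16 - √8 = -16 - 2*√2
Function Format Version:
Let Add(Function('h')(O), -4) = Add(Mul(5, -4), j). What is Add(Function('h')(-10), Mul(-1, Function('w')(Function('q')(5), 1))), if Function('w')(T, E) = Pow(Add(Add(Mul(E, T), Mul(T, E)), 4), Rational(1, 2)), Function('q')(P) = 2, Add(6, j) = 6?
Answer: Add(-16, Mul(-2, Pow(2, Rational(1, 2)))) ≈ -18.828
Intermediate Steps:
j = 0 (j = Add(-6, 6) = 0)
Function('h')(O) = -16 (Function('h')(O) = Add(4, Add(Mul(5, -4), 0)) = Add(4, Add(-20, 0)) = Add(4, -20) = -16)
Function('w')(T, E) = Pow(Add(4, Mul(2, E, T)), Rational(1, 2)) (Function('w')(T, E) = Pow(Add(Add(Mul(E, T), Mul(E, T)), 4), Rational(1, 2)) = Pow(Add(Mul(2, E, T), 4), Rational(1, 2)) = Pow(Add(4, Mul(2, E, T)), Rational(1, 2)))
Add(Function('h')(-10), Mul(-1, Function('w')(Function('q')(5), 1))) = Add(-16, Mul(-1, Pow(Add(4, Mul(2, 1, 2)), Rational(1, 2)))) = Add(-16, Mul(-1, Pow(Add(4, 4), Rational(1, 2)))) = Add(-16, Mul(-1, Pow(8, Rational(1, 2)))) = Add(-16, Mul(-1, Mul(2, Pow(2, Rational(1, 2))))) = Add(-16, Mul(-2, Pow(2, Rational(1, 2))))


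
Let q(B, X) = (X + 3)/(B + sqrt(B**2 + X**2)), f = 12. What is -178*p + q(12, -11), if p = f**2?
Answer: -3101376/121 - 8*sqrt(265)/121 ≈ -25632.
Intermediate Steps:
q(B, X) = (3 + X)/(B + sqrt(B**2 + X**2))
p = 144 (p = 12**2 = 144)
-178*p + q(12, -11) = -178*144 + (3 - 11)/(12 + sqrt(12**2 + (-11)**2)) = -25632 - 8/(12 + sqrt(144 + 121)) = -25632 - 8/(12 + sqrt(265))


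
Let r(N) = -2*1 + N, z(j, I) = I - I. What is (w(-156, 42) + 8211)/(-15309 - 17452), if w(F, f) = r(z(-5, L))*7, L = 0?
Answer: -8197/32761 ≈ -0.25021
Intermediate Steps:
z(j, I) = 0
r(N) = -2 + N
w(F, f) = -14 (w(F, f) = (-2 + 0)*7 = -2*7 = -14)
(w(-156, 42) + 8211)/(-15309 - 17452) = (-14 + 8211)/(-15309 - 17452) = 8197/(-32761) = 8197*(-1/32761) = -8197/32761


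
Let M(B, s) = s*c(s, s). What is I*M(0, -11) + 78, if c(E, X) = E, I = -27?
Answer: -3189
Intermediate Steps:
M(B, s) = s² (M(B, s) = s*s = s²)
I*M(0, -11) + 78 = -27*(-11)² + 78 = -27*121 + 78 = -3267 + 78 = -3189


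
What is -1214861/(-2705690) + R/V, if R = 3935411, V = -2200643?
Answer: -7974526832967/5954257758670 ≈ -1.3393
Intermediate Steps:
-1214861/(-2705690) + R/V = -1214861/(-2705690) + 3935411/(-2200643) = -1214861*(-1/2705690) + 3935411*(-1/2200643) = 1214861/2705690 - 3935411/2200643 = -7974526832967/5954257758670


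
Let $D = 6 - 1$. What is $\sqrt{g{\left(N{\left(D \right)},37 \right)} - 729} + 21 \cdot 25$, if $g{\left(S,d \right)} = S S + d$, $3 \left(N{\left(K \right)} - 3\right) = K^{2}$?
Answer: $525 + \frac{4 i \sqrt{317}}{3} \approx 525.0 + 23.739 i$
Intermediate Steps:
$D = 5$ ($D = 6 - 1 = 5$)
$N{\left(K \right)} = 3 + \frac{K^{2}}{3}$
$g{\left(S,d \right)} = d + S^{2}$ ($g{\left(S,d \right)} = S^{2} + d = d + S^{2}$)
$\sqrt{g{\left(N{\left(D \right)},37 \right)} - 729} + 21 \cdot 25 = \sqrt{\left(37 + \left(3 + \frac{5^{2}}{3}\right)^{2}\right) - 729} + 21 \cdot 25 = \sqrt{\left(37 + \left(3 + \frac{1}{3} \cdot 25\right)^{2}\right) - 729} + 525 = \sqrt{\left(37 + \left(3 + \frac{25}{3}\right)^{2}\right) - 729} + 525 = \sqrt{\left(37 + \left(\frac{34}{3}\right)^{2}\right) - 729} + 525 = \sqrt{\left(37 + \frac{1156}{9}\right) - 729} + 525 = \sqrt{\frac{1489}{9} - 729} + 525 = \sqrt{- \frac{5072}{9}} + 525 = \frac{4 i \sqrt{317}}{3} + 525 = 525 + \frac{4 i \sqrt{317}}{3}$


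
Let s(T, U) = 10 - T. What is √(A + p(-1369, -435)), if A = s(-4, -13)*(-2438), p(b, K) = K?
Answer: I*√34567 ≈ 185.92*I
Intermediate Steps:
A = -34132 (A = (10 - 1*(-4))*(-2438) = (10 + 4)*(-2438) = 14*(-2438) = -34132)
√(A + p(-1369, -435)) = √(-34132 - 435) = √(-34567) = I*√34567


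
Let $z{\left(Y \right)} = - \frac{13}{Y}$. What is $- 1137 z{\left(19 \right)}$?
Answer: $\frac{14781}{19} \approx 777.95$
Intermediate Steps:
$- 1137 z{\left(19 \right)} = - 1137 \left(- \frac{13}{19}\right) = - 1137 \left(\left(-13\right) \frac{1}{19}\right) = \left(-1137\right) \left(- \frac{13}{19}\right) = \frac{14781}{19}$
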